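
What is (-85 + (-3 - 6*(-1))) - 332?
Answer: -414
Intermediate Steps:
(-85 + (-3 - 6*(-1))) - 332 = (-85 + (-3 + 6)) - 332 = (-85 + 3) - 332 = -82 - 332 = -414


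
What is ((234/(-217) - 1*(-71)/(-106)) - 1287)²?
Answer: 878753989126225/529092004 ≈ 1.6609e+6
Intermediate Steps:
((234/(-217) - 1*(-71)/(-106)) - 1287)² = ((234*(-1/217) + 71*(-1/106)) - 1287)² = ((-234/217 - 71/106) - 1287)² = (-40211/23002 - 1287)² = (-29643785/23002)² = 878753989126225/529092004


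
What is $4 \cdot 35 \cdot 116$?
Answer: $16240$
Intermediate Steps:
$4 \cdot 35 \cdot 116 = 140 \cdot 116 = 16240$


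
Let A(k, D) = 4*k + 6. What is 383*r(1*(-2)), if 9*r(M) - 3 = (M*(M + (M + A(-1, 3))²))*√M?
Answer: 383/3 + 1532*I*√2/9 ≈ 127.67 + 240.73*I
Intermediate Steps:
A(k, D) = 6 + 4*k
r(M) = ⅓ + M^(3/2)*(M + (2 + M)²)/9 (r(M) = ⅓ + ((M*(M + (M + (6 + 4*(-1)))²))*√M)/9 = ⅓ + ((M*(M + (M + (6 - 4))²))*√M)/9 = ⅓ + ((M*(M + (M + 2)²))*√M)/9 = ⅓ + ((M*(M + (2 + M)²))*√M)/9 = ⅓ + (M^(3/2)*(M + (2 + M)²))/9 = ⅓ + M^(3/2)*(M + (2 + M)²)/9)
383*r(1*(-2)) = 383*(⅓ + (1*(-2))^(5/2)/9 + (1*(-2))^(3/2)*(2 + 1*(-2))²/9) = 383*(⅓ + (-2)^(5/2)/9 + (-2)^(3/2)*(2 - 2)²/9) = 383*(⅓ + (4*I*√2)/9 + (⅑)*(-2*I*√2)*0²) = 383*(⅓ + 4*I*√2/9 + (⅑)*(-2*I*√2)*0) = 383*(⅓ + 4*I*√2/9 + 0) = 383*(⅓ + 4*I*√2/9) = 383/3 + 1532*I*√2/9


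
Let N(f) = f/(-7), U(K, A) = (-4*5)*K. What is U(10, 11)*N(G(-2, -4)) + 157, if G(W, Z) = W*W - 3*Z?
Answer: 4299/7 ≈ 614.14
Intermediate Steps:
G(W, Z) = W² - 3*Z
U(K, A) = -20*K
N(f) = -f/7 (N(f) = f*(-⅐) = -f/7)
U(10, 11)*N(G(-2, -4)) + 157 = (-20*10)*(-((-2)² - 3*(-4))/7) + 157 = -(-200)*(4 + 12)/7 + 157 = -(-200)*16/7 + 157 = -200*(-16/7) + 157 = 3200/7 + 157 = 4299/7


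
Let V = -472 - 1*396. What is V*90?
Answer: -78120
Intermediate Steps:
V = -868 (V = -472 - 396 = -868)
V*90 = -868*90 = -78120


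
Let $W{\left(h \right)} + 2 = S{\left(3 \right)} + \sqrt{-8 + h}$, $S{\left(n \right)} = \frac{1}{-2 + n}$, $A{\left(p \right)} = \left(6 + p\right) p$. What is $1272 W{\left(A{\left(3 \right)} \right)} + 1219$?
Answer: $-53 + 1272 \sqrt{19} \approx 5491.5$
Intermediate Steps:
$A{\left(p \right)} = p \left(6 + p\right)$
$W{\left(h \right)} = -1 + \sqrt{-8 + h}$ ($W{\left(h \right)} = -2 + \left(\frac{1}{-2 + 3} + \sqrt{-8 + h}\right) = -2 + \left(1^{-1} + \sqrt{-8 + h}\right) = -2 + \left(1 + \sqrt{-8 + h}\right) = -1 + \sqrt{-8 + h}$)
$1272 W{\left(A{\left(3 \right)} \right)} + 1219 = 1272 \left(-1 + \sqrt{-8 + 3 \left(6 + 3\right)}\right) + 1219 = 1272 \left(-1 + \sqrt{-8 + 3 \cdot 9}\right) + 1219 = 1272 \left(-1 + \sqrt{-8 + 27}\right) + 1219 = 1272 \left(-1 + \sqrt{19}\right) + 1219 = \left(-1272 + 1272 \sqrt{19}\right) + 1219 = -53 + 1272 \sqrt{19}$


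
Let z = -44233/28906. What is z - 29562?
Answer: -854563405/28906 ≈ -29564.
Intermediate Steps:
z = -44233/28906 (z = -44233*1/28906 = -44233/28906 ≈ -1.5302)
z - 29562 = -44233/28906 - 29562 = -854563405/28906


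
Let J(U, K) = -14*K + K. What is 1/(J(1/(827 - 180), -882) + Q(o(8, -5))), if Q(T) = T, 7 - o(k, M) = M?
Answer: 1/11478 ≈ 8.7123e-5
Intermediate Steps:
o(k, M) = 7 - M
J(U, K) = -13*K
1/(J(1/(827 - 180), -882) + Q(o(8, -5))) = 1/(-13*(-882) + (7 - 1*(-5))) = 1/(11466 + (7 + 5)) = 1/(11466 + 12) = 1/11478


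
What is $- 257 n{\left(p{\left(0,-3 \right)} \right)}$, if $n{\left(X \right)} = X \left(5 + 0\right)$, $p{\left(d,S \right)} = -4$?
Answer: $5140$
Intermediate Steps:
$n{\left(X \right)} = 5 X$ ($n{\left(X \right)} = X 5 = 5 X$)
$- 257 n{\left(p{\left(0,-3 \right)} \right)} = - 257 \cdot 5 \left(-4\right) = \left(-257\right) \left(-20\right) = 5140$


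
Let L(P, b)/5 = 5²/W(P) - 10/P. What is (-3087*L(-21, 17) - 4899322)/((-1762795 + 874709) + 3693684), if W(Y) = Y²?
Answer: -4907547/2805598 ≈ -1.7492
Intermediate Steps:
L(P, b) = -50/P + 125/P² (L(P, b) = 5*(5²/(P²) - 10/P) = 5*(25/P² - 10/P) = 5*(-10/P + 25/P²) = -50/P + 125/P²)
(-3087*L(-21, 17) - 4899322)/((-1762795 + 874709) + 3693684) = (-77175*(5 - 2*(-21))/(-21)² - 4899322)/((-1762795 + 874709) + 3693684) = (-77175*(5 + 42)/441 - 4899322)/(-888086 + 3693684) = (-77175*47/441 - 4899322)/2805598 = (-3087*1175/441 - 4899322)*(1/2805598) = (-8225 - 4899322)*(1/2805598) = -4907547*1/2805598 = -4907547/2805598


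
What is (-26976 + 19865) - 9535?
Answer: -16646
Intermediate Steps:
(-26976 + 19865) - 9535 = -7111 - 9535 = -16646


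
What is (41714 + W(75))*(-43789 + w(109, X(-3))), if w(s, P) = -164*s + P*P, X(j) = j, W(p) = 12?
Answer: -2572658256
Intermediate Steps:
w(s, P) = P² - 164*s (w(s, P) = -164*s + P² = P² - 164*s)
(41714 + W(75))*(-43789 + w(109, X(-3))) = (41714 + 12)*(-43789 + ((-3)² - 164*109)) = 41726*(-43789 + (9 - 17876)) = 41726*(-43789 - 17867) = 41726*(-61656) = -2572658256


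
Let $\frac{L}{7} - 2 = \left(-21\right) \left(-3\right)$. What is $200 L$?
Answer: $91000$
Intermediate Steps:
$L = 455$ ($L = 14 + 7 \left(\left(-21\right) \left(-3\right)\right) = 14 + 7 \cdot 63 = 14 + 441 = 455$)
$200 L = 200 \cdot 455 = 91000$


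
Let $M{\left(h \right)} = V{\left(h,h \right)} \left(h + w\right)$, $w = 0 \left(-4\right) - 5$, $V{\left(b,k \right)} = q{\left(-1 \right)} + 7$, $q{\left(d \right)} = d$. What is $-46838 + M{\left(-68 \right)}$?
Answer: $-47276$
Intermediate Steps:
$V{\left(b,k \right)} = 6$ ($V{\left(b,k \right)} = -1 + 7 = 6$)
$w = -5$ ($w = 0 - 5 = -5$)
$M{\left(h \right)} = -30 + 6 h$ ($M{\left(h \right)} = 6 \left(h - 5\right) = 6 \left(-5 + h\right) = -30 + 6 h$)
$-46838 + M{\left(-68 \right)} = -46838 + \left(-30 + 6 \left(-68\right)\right) = -46838 - 438 = -47276$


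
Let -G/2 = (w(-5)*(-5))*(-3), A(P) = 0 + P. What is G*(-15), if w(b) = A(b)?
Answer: -2250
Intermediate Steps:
A(P) = P
w(b) = b
G = 150 (G = -2*(-5*(-5))*(-3) = -50*(-3) = -2*(-75) = 150)
G*(-15) = 150*(-15) = -2250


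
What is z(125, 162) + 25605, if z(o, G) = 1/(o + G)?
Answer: 7348636/287 ≈ 25605.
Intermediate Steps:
z(o, G) = 1/(G + o)
z(125, 162) + 25605 = 1/(162 + 125) + 25605 = 1/287 + 25605 = 7348636/287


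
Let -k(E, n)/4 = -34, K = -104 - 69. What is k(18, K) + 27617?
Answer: 27753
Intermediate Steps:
K = -173
k(E, n) = 136 (k(E, n) = -4*(-34) = 136)
k(18, K) + 27617 = 136 + 27617 = 27753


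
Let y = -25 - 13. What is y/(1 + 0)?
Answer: -38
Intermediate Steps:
y = -38
y/(1 + 0) = -38/(1 + 0) = -38/1 = 1*(-38) = -38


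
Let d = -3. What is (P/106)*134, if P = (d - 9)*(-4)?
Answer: 3216/53 ≈ 60.679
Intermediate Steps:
P = 48 (P = (-3 - 9)*(-4) = -12*(-4) = 48)
(P/106)*134 = (48/106)*134 = (48*(1/106))*134 = (24/53)*134 = 3216/53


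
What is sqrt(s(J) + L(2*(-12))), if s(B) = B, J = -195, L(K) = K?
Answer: I*sqrt(219) ≈ 14.799*I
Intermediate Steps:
sqrt(s(J) + L(2*(-12))) = sqrt(-195 + 2*(-12)) = sqrt(-195 - 24) = sqrt(-219) = I*sqrt(219)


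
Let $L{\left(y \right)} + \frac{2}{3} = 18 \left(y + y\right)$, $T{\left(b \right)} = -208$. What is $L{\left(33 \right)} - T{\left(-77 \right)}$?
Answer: $\frac{4186}{3} \approx 1395.3$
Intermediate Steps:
$L{\left(y \right)} = - \frac{2}{3} + 36 y$ ($L{\left(y \right)} = - \frac{2}{3} + 18 \left(y + y\right) = - \frac{2}{3} + 18 \cdot 2 y = - \frac{2}{3} + 36 y$)
$L{\left(33 \right)} - T{\left(-77 \right)} = \left(- \frac{2}{3} + 36 \cdot 33\right) - -208 = \left(- \frac{2}{3} + 1188\right) + 208 = \frac{3562}{3} + 208 = \frac{4186}{3}$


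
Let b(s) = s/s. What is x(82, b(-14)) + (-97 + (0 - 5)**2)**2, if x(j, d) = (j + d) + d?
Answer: 5268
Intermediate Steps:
b(s) = 1
x(j, d) = j + 2*d (x(j, d) = (d + j) + d = j + 2*d)
x(82, b(-14)) + (-97 + (0 - 5)**2)**2 = (82 + 2*1) + (-97 + (0 - 5)**2)**2 = (82 + 2) + (-97 + (-5)**2)**2 = 84 + (-97 + 25)**2 = 84 + (-72)**2 = 84 + 5184 = 5268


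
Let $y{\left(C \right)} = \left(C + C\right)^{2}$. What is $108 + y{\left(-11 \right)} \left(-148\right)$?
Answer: $-71524$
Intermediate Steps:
$y{\left(C \right)} = 4 C^{2}$ ($y{\left(C \right)} = \left(2 C\right)^{2} = 4 C^{2}$)
$108 + y{\left(-11 \right)} \left(-148\right) = 108 + 4 \left(-11\right)^{2} \left(-148\right) = 108 + 4 \cdot 121 \left(-148\right) = 108 + 484 \left(-148\right) = 108 - 71632 = -71524$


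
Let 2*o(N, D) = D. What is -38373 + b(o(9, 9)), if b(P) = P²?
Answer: -153411/4 ≈ -38353.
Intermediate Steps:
o(N, D) = D/2
-38373 + b(o(9, 9)) = -38373 + ((½)*9)² = -38373 + (9/2)² = -38373 + 81/4 = -153411/4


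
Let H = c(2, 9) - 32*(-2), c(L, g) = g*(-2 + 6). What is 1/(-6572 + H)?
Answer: -1/6472 ≈ -0.00015451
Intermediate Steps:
c(L, g) = 4*g (c(L, g) = g*4 = 4*g)
H = 100 (H = 4*9 - 32*(-2) = 36 + 64 = 100)
1/(-6572 + H) = 1/(-6572 + 100) = 1/(-6472) = -1/6472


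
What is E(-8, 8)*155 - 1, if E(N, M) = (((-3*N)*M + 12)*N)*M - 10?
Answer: -2025231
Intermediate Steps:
E(N, M) = -10 + M*N*(12 - 3*M*N) (E(N, M) = ((-3*M*N + 12)*N)*M - 10 = ((12 - 3*M*N)*N)*M - 10 = (N*(12 - 3*M*N))*M - 10 = M*N*(12 - 3*M*N) - 10 = -10 + M*N*(12 - 3*M*N))
E(-8, 8)*155 - 1 = (-10 - 3*8²*(-8)² + 12*8*(-8))*155 - 1 = (-10 - 3*64*64 - 768)*155 - 1 = (-10 - 12288 - 768)*155 - 1 = -13066*155 - 1 = -2025230 - 1 = -2025231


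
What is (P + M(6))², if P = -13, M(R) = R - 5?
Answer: 144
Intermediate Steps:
M(R) = -5 + R
(P + M(6))² = (-13 + (-5 + 6))² = (-13 + 1)² = (-12)² = 144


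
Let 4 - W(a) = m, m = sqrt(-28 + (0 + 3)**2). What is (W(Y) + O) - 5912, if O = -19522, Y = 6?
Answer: -25430 - I*sqrt(19) ≈ -25430.0 - 4.3589*I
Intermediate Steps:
m = I*sqrt(19) (m = sqrt(-28 + 3**2) = sqrt(-28 + 9) = sqrt(-19) = I*sqrt(19) ≈ 4.3589*I)
W(a) = 4 - I*sqrt(19)
(W(Y) + O) - 5912 = ((4 - I*sqrt(19)) - 19522) - 5912 = (-19518 - I*sqrt(19)) - 5912 = -25430 - I*sqrt(19)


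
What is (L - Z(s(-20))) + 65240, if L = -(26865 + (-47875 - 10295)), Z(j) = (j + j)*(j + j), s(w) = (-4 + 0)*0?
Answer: 96545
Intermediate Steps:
s(w) = 0 (s(w) = -4*0 = 0)
Z(j) = 4*j**2 (Z(j) = (2*j)*(2*j) = 4*j**2)
L = 31305 (L = -(26865 - 58170) = -1*(-31305) = 31305)
(L - Z(s(-20))) + 65240 = (31305 - 4*0**2) + 65240 = (31305 - 4*0) + 65240 = (31305 - 1*0) + 65240 = (31305 + 0) + 65240 = 31305 + 65240 = 96545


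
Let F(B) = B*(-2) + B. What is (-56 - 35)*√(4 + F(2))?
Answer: -91*√2 ≈ -128.69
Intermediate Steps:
F(B) = -B (F(B) = -2*B + B = -B)
(-56 - 35)*√(4 + F(2)) = (-56 - 35)*√(4 - 1*2) = -91*√(4 - 2) = -91*√2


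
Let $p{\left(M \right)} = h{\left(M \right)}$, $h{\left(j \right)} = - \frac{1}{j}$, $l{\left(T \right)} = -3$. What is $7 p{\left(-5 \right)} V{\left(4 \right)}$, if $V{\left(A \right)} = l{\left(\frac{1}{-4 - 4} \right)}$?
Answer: $- \frac{21}{5} \approx -4.2$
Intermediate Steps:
$V{\left(A \right)} = -3$
$p{\left(M \right)} = - \frac{1}{M}$
$7 p{\left(-5 \right)} V{\left(4 \right)} = 7 \left(- \frac{1}{-5}\right) \left(-3\right) = 7 \left(\left(-1\right) \left(- \frac{1}{5}\right)\right) \left(-3\right) = 7 \cdot \frac{1}{5} \left(-3\right) = \frac{7}{5} \left(-3\right) = - \frac{21}{5}$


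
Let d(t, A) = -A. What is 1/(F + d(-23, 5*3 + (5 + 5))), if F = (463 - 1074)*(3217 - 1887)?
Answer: -1/812655 ≈ -1.2305e-6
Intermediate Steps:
F = -812630 (F = -611*1330 = -812630)
1/(F + d(-23, 5*3 + (5 + 5))) = 1/(-812630 - (5*3 + (5 + 5))) = 1/(-812630 - (15 + 10)) = 1/(-812630 - 1*25) = 1/(-812630 - 25) = 1/(-812655) = -1/812655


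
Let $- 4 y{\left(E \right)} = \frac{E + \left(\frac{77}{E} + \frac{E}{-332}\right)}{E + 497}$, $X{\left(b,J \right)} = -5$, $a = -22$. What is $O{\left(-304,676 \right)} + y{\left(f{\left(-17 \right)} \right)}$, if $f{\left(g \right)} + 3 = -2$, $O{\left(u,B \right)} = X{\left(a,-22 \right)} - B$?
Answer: $- \frac{2224711441}{3266880} \approx -680.99$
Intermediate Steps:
$O{\left(u,B \right)} = -5 - B$
$f{\left(g \right)} = -5$ ($f{\left(g \right)} = -3 - 2 = -5$)
$y{\left(E \right)} = - \frac{\frac{77}{E} + \frac{331 E}{332}}{4 \left(497 + E\right)}$ ($y{\left(E \right)} = - \frac{\left(E + \left(\frac{77}{E} + \frac{E}{-332}\right)\right) \frac{1}{E + 497}}{4} = - \frac{\left(E + \left(\frac{77}{E} + E \left(- \frac{1}{332}\right)\right)\right) \frac{1}{497 + E}}{4} = - \frac{\left(E - \left(- \frac{77}{E} + \frac{E}{332}\right)\right) \frac{1}{497 + E}}{4} = - \frac{\left(\frac{77}{E} + \frac{331 E}{332}\right) \frac{1}{497 + E}}{4} = - \frac{\frac{1}{497 + E} \left(\frac{77}{E} + \frac{331 E}{332}\right)}{4} = - \frac{\frac{77}{E} + \frac{331 E}{332}}{4 \left(497 + E\right)}$)
$O{\left(-304,676 \right)} + y{\left(f{\left(-17 \right)} \right)} = \left(-5 - 676\right) + \frac{-25564 - 331 \left(-5\right)^{2}}{1328 \left(-5\right) \left(497 - 5\right)} = \left(-5 - 676\right) + \frac{1}{1328} \left(- \frac{1}{5}\right) \frac{1}{492} \left(-25564 - 8275\right) = -681 + \frac{1}{1328} \left(- \frac{1}{5}\right) \frac{1}{492} \left(-25564 - 8275\right) = -681 + \frac{1}{1328} \left(- \frac{1}{5}\right) \frac{1}{492} \left(-33839\right) = -681 + \frac{33839}{3266880} = - \frac{2224711441}{3266880}$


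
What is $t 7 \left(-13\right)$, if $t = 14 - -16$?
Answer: $-2730$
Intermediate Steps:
$t = 30$ ($t = 14 + 16 = 30$)
$t 7 \left(-13\right) = 30 \cdot 7 \left(-13\right) = 210 \left(-13\right) = -2730$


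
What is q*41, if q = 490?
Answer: 20090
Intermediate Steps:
q*41 = 490*41 = 20090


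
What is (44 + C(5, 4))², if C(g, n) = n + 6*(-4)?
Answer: 576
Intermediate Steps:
C(g, n) = -24 + n (C(g, n) = n - 24 = -24 + n)
(44 + C(5, 4))² = (44 + (-24 + 4))² = (44 - 20)² = 24² = 576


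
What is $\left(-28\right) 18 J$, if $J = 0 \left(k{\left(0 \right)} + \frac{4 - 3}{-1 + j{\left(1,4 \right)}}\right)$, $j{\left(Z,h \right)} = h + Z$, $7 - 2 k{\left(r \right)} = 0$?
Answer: $0$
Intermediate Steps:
$k{\left(r \right)} = \frac{7}{2}$ ($k{\left(r \right)} = \frac{7}{2} - 0 = \frac{7}{2} + 0 = \frac{7}{2}$)
$j{\left(Z,h \right)} = Z + h$
$J = 0$ ($J = 0 \left(\frac{7}{2} + \frac{4 - 3}{-1 + \left(1 + 4\right)}\right) = 0 \left(\frac{7}{2} + 1 \frac{1}{-1 + 5}\right) = 0 \left(\frac{7}{2} + 1 \cdot \frac{1}{4}\right) = 0 \left(\frac{7}{2} + \frac{1}{4}\right) = 0 \cdot \frac{15}{4} = 0$)
$\left(-28\right) 18 J = \left(-28\right) 18 \cdot 0 = \left(-504\right) 0 = 0$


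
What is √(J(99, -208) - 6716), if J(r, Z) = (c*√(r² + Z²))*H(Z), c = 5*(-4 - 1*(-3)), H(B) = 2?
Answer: √(-6716 - 10*√53065) ≈ 94.971*I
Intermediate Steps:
c = -5 (c = 5*(-4 + 3) = 5*(-1) = -5)
J(r, Z) = -10*√(Z² + r²) (J(r, Z) = -5*√(r² + Z²)*2 = -5*√(Z² + r²)*2 = -10*√(Z² + r²))
√(J(99, -208) - 6716) = √(-10*√((-208)² + 99²) - 6716) = √(-10*√(43264 + 9801) - 6716) = √(-10*√53065 - 6716) = √(-6716 - 10*√53065)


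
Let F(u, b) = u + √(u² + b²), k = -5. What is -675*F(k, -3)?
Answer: 3375 - 675*√34 ≈ -560.89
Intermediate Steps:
F(u, b) = u + √(b² + u²)
-675*F(k, -3) = -675*(-5 + √((-3)² + (-5)²)) = -675*(-5 + √(9 + 25)) = -675*(-5 + √34) = 3375 - 675*√34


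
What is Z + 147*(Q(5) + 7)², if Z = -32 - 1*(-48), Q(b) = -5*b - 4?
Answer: 71164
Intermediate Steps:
Q(b) = -4 - 5*b
Z = 16 (Z = -32 + 48 = 16)
Z + 147*(Q(5) + 7)² = 16 + 147*((-4 - 5*5) + 7)² = 16 + 147*((-4 - 25) + 7)² = 16 + 147*(-29 + 7)² = 16 + 147*(-22)² = 16 + 147*484 = 16 + 71148 = 71164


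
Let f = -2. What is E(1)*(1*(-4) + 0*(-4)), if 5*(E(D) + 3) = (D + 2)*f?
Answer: 84/5 ≈ 16.800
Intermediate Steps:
E(D) = -19/5 - 2*D/5 (E(D) = -3 + ((D + 2)*(-2))/5 = -3 + ((2 + D)*(-2))/5 = -3 + (-4 - 2*D)/5 = -3 + (-4/5 - 2*D/5) = -19/5 - 2*D/5)
E(1)*(1*(-4) + 0*(-4)) = (-19/5 - 2/5*1)*(1*(-4) + 0*(-4)) = (-19/5 - 2/5)*(-4 + 0) = -21/5*(-4) = 84/5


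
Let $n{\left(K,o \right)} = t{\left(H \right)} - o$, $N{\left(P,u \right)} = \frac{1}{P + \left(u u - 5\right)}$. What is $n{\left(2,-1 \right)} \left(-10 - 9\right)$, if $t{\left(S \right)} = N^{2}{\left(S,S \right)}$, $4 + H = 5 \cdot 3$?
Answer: $- \frac{306470}{16129} \approx -19.001$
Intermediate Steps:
$N{\left(P,u \right)} = \frac{1}{-5 + P + u^{2}}$ ($N{\left(P,u \right)} = \frac{1}{P + \left(u^{2} - 5\right)} = \frac{1}{P + \left(-5 + u^{2}\right)} = \frac{1}{-5 + P + u^{2}}$)
$H = 11$ ($H = -4 + 5 \cdot 3 = -4 + 15 = 11$)
$t{\left(S \right)} = \frac{1}{\left(-5 + S + S^{2}\right)^{2}}$ ($t{\left(S \right)} = \left(\frac{1}{-5 + S + S^{2}}\right)^{2} = \frac{1}{\left(-5 + S + S^{2}\right)^{2}}$)
$n{\left(K,o \right)} = \frac{1}{16129} - o$ ($n{\left(K,o \right)} = \frac{1}{\left(-5 + 11 + 11^{2}\right)^{2}} - o = \frac{1}{\left(-5 + 11 + 121\right)^{2}} - o = \frac{1}{16129} - o$)
$n{\left(2,-1 \right)} \left(-10 - 9\right) = \left(\frac{1}{16129} - -1\right) \left(-10 - 9\right) = \left(\frac{1}{16129} + 1\right) \left(-19\right) = \frac{16130}{16129} \left(-19\right) = - \frac{306470}{16129}$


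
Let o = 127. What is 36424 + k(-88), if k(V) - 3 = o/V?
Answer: 3205449/88 ≈ 36426.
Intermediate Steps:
k(V) = 3 + 127/V
36424 + k(-88) = 36424 + (3 + 127/(-88)) = 36424 + (3 + 127*(-1/88)) = 36424 + (3 - 127/88) = 36424 + 137/88 = 3205449/88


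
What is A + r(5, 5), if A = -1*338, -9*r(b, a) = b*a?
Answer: -3067/9 ≈ -340.78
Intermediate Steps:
r(b, a) = -a*b/9 (r(b, a) = -b*a/9 = -a*b/9)
A = -338
A + r(5, 5) = -338 - 1/9*5*5 = -338 - 25/9 = -3067/9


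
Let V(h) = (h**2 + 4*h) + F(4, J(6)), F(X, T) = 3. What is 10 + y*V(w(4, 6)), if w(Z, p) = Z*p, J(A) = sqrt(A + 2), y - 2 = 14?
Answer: 10810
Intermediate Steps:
y = 16 (y = 2 + 14 = 16)
J(A) = sqrt(2 + A)
V(h) = 3 + h**2 + 4*h (V(h) = (h**2 + 4*h) + 3 = 3 + h**2 + 4*h)
10 + y*V(w(4, 6)) = 10 + 16*(3 + (4*6)**2 + 4*(4*6)) = 10 + 16*(3 + 24**2 + 4*24) = 10 + 16*(3 + 576 + 96) = 10 + 16*675 = 10 + 10800 = 10810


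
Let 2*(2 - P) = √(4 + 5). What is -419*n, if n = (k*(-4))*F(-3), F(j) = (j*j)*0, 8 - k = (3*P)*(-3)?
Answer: 0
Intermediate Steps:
P = ½ (P = 2 - √(4 + 5)/2 = 2 - √9/2 = 2 - ½*3 = 2 - 3/2 = ½ ≈ 0.50000)
k = 25/2 (k = 8 - 3*(½)*(-3) = 8 - 3*(-3)/2 = 8 - 1*(-9/2) = 8 + 9/2 = 25/2 ≈ 12.500)
F(j) = 0 (F(j) = j²*0 = 0)
n = 0 (n = ((25/2)*(-4))*0 = -50*0 = 0)
-419*n = -419*0 = 0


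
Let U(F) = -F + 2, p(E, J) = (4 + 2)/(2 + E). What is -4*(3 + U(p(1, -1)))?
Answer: -12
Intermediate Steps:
p(E, J) = 6/(2 + E)
U(F) = 2 - F
-4*(3 + U(p(1, -1))) = -4*(3 + (2 - 6/(2 + 1))) = -4*(3 + (2 - 6/3)) = -4*(3 + (2 - 1*2)) = -4*(3 + (2 - 2)) = -4*(3 + 0) = -4*3 = -12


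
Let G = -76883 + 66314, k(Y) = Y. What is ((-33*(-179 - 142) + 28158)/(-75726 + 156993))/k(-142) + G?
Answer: -40655129939/3846638 ≈ -10569.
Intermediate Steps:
G = -10569
((-33*(-179 - 142) + 28158)/(-75726 + 156993))/k(-142) + G = ((-33*(-179 - 142) + 28158)/(-75726 + 156993))/(-142) - 10569 = ((-33*(-321) + 28158)/81267)*(-1/142) - 10569 = ((10593 + 28158)*(1/81267))*(-1/142) - 10569 = (38751*(1/81267))*(-1/142) - 10569 = (12917/27089)*(-1/142) - 10569 = -12917/3846638 - 10569 = -40655129939/3846638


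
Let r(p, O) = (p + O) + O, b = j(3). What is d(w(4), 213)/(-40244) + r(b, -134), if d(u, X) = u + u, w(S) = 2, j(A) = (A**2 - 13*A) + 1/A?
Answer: -8984476/30183 ≈ -297.67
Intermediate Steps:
j(A) = 1/A + A**2 - 13*A
b = -89/3 (b = (1 + 3**2*(-13 + 3))/3 = (1 + 9*(-10))/3 = (1 - 90)/3 = (1/3)*(-89) = -89/3 ≈ -29.667)
d(u, X) = 2*u
r(p, O) = p + 2*O (r(p, O) = (O + p) + O = p + 2*O)
d(w(4), 213)/(-40244) + r(b, -134) = (2*2)/(-40244) + (-89/3 + 2*(-134)) = 4*(-1/40244) + (-89/3 - 268) = -1/10061 - 893/3 = -8984476/30183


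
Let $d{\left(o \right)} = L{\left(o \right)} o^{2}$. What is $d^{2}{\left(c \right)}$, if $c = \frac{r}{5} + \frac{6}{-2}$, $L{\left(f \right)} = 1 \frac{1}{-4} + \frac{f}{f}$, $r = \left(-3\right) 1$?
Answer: $\frac{59049}{625} \approx 94.478$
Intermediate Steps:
$r = -3$
$L{\left(f \right)} = \frac{3}{4}$ ($L{\left(f \right)} = 1 \left(- \frac{1}{4}\right) + 1 = - \frac{1}{4} + 1 = \frac{3}{4}$)
$c = - \frac{18}{5}$ ($c = - \frac{3}{5} + \frac{6}{-2} = \left(-3\right) \frac{1}{5} + 6 \left(- \frac{1}{2}\right) = - \frac{3}{5} - 3 = - \frac{18}{5} \approx -3.6$)
$d{\left(o \right)} = \frac{3 o^{2}}{4}$
$d^{2}{\left(c \right)} = \left(\frac{3 \left(- \frac{18}{5}\right)^{2}}{4}\right)^{2} = \left(\frac{3}{4} \cdot \frac{324}{25}\right)^{2} = \left(\frac{243}{25}\right)^{2} = \frac{59049}{625}$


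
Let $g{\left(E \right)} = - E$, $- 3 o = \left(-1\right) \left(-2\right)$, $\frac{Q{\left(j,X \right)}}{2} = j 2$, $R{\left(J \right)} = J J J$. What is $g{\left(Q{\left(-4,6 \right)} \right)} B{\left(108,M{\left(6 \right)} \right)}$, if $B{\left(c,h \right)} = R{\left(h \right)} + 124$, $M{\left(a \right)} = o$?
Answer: $\frac{53440}{27} \approx 1979.3$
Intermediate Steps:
$R{\left(J \right)} = J^{3}$ ($R{\left(J \right)} = J^{2} J = J^{3}$)
$Q{\left(j,X \right)} = 4 j$ ($Q{\left(j,X \right)} = 2 j 2 = 2 \cdot 2 j = 4 j$)
$o = - \frac{2}{3}$ ($o = - \frac{\left(-1\right) \left(-2\right)}{3} = \left(- \frac{1}{3}\right) 2 = - \frac{2}{3} \approx -0.66667$)
$M{\left(a \right)} = - \frac{2}{3}$
$B{\left(c,h \right)} = 124 + h^{3}$ ($B{\left(c,h \right)} = h^{3} + 124 = 124 + h^{3}$)
$g{\left(Q{\left(-4,6 \right)} \right)} B{\left(108,M{\left(6 \right)} \right)} = - 4 \left(-4\right) \left(124 + \left(- \frac{2}{3}\right)^{3}\right) = \left(-1\right) \left(-16\right) \left(124 - \frac{8}{27}\right) = 16 \cdot \frac{3340}{27} = \frac{53440}{27}$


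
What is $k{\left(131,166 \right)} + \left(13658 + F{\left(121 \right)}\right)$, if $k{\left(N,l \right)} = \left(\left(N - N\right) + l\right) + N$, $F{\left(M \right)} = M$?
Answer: $14076$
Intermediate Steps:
$k{\left(N,l \right)} = N + l$ ($k{\left(N,l \right)} = \left(0 + l\right) + N = l + N = N + l$)
$k{\left(131,166 \right)} + \left(13658 + F{\left(121 \right)}\right) = \left(131 + 166\right) + \left(13658 + 121\right) = 297 + 13779 = 14076$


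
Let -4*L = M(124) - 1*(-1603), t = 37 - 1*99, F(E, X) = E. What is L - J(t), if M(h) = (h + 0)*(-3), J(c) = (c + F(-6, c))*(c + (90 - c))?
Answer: 23249/4 ≈ 5812.3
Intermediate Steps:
t = -62 (t = 37 - 99 = -62)
J(c) = -540 + 90*c (J(c) = (c - 6)*(c + (90 - c)) = (-6 + c)*90 = -540 + 90*c)
M(h) = -3*h (M(h) = h*(-3) = -3*h)
L = -1231/4 (L = -(-3*124 - 1*(-1603))/4 = -(-372 + 1603)/4 = -1/4*1231 = -1231/4 ≈ -307.75)
L - J(t) = -1231/4 - (-540 + 90*(-62)) = -1231/4 - (-540 - 5580) = -1231/4 - 1*(-6120) = -1231/4 + 6120 = 23249/4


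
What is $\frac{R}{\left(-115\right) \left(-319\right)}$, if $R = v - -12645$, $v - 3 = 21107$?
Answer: $\frac{6751}{7337} \approx 0.92013$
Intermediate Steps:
$v = 21110$ ($v = 3 + 21107 = 21110$)
$R = 33755$ ($R = 21110 - -12645 = 21110 + 12645 = 33755$)
$\frac{R}{\left(-115\right) \left(-319\right)} = \frac{33755}{\left(-115\right) \left(-319\right)} = \frac{33755}{36685} = 33755 \cdot \frac{1}{36685} = \frac{6751}{7337}$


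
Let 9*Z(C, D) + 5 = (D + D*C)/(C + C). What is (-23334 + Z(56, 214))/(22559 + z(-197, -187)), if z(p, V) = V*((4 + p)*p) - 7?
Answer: 11754517/3572037000 ≈ 0.0032907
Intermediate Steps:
Z(C, D) = -5/9 + (D + C*D)/(18*C) (Z(C, D) = -5/9 + ((D + D*C)/(C + C))/9 = -5/9 + ((D + C*D)/((2*C)))/9 = -5/9 + ((D + C*D)*(1/(2*C)))/9 = -5/9 + ((D + C*D)/(2*C))/9 = -5/9 + (D + C*D)/(18*C))
z(p, V) = -7 + V*p*(4 + p) (z(p, V) = V*(p*(4 + p)) - 7 = V*p*(4 + p) - 7 = -7 + V*p*(4 + p))
(-23334 + Z(56, 214))/(22559 + z(-197, -187)) = (-23334 + (1/18)*(214 + 56*(-10 + 214))/56)/(22559 + (-7 - 187*(-197)² + 4*(-187)*(-197))) = (-23334 + (1/18)*(1/56)*(214 + 56*204))/(22559 + (-7 - 187*38809 + 147356)) = (-23334 + (1/18)*(1/56)*(214 + 11424))/(22559 + (-7 - 7257283 + 147356)) = (-23334 + (1/18)*(1/56)*11638)/(22559 - 7109934) = (-23334 + 5819/504)/(-7087375) = -11754517/504*(-1/7087375) = 11754517/3572037000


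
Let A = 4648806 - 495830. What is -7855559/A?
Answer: -7855559/4152976 ≈ -1.8916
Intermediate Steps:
A = 4152976
-7855559/A = -7855559/4152976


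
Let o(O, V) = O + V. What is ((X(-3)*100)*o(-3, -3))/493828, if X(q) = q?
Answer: 450/123457 ≈ 0.0036450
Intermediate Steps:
((X(-3)*100)*o(-3, -3))/493828 = ((-3*100)*(-3 - 3))/493828 = -300*(-6)*(1/493828) = 1800*(1/493828) = 450/123457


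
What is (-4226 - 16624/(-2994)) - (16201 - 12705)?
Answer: -11551522/1497 ≈ -7716.4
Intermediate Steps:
(-4226 - 16624/(-2994)) - (16201 - 12705) = (-4226 - 16624*(-1)/2994) - 1*3496 = (-4226 - 1*(-8312/1497)) - 3496 = (-4226 + 8312/1497) - 3496 = -6318010/1497 - 3496 = -11551522/1497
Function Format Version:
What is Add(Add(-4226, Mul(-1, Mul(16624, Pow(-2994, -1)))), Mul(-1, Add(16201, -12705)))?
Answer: Rational(-11551522, 1497) ≈ -7716.4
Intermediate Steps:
Add(Add(-4226, Mul(-1, Mul(16624, Pow(-2994, -1)))), Mul(-1, Add(16201, -12705))) = Add(Add(-4226, Mul(-1, Mul(16624, Rational(-1, 2994)))), Mul(-1, 3496)) = Add(Add(-4226, Mul(-1, Rational(-8312, 1497))), -3496) = Add(Add(-4226, Rational(8312, 1497)), -3496) = Add(Rational(-6318010, 1497), -3496) = Rational(-11551522, 1497)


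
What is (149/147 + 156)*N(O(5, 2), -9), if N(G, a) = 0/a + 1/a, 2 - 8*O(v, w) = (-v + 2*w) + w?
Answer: -23081/1323 ≈ -17.446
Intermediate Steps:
O(v, w) = ¼ - 3*w/8 + v/8 (O(v, w) = ¼ - ((-v + 2*w) + w)/8 = ¼ - (-v + 3*w)/8 = ¼ + (-3*w/8 + v/8) = ¼ - 3*w/8 + v/8)
N(G, a) = 1/a (N(G, a) = 0 + 1/a = 1/a)
(149/147 + 156)*N(O(5, 2), -9) = (149/147 + 156)/(-9) = (149*(1/147) + 156)*(-⅑) = (149/147 + 156)*(-⅑) = (23081/147)*(-⅑) = -23081/1323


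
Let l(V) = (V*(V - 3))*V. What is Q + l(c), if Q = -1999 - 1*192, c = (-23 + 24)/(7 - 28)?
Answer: -20290915/9261 ≈ -2191.0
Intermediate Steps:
c = -1/21 (c = 1/(-21) = 1*(-1/21) = -1/21 ≈ -0.047619)
l(V) = V²*(-3 + V) (l(V) = (V*(-3 + V))*V = V²*(-3 + V))
Q = -2191 (Q = -1999 - 192 = -2191)
Q + l(c) = -2191 + (-1/21)²*(-3 - 1/21) = -2191 + (1/441)*(-64/21) = -2191 - 64/9261 = -20290915/9261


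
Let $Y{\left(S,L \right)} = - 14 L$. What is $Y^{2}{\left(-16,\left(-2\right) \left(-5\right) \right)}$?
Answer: $19600$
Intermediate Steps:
$Y^{2}{\left(-16,\left(-2\right) \left(-5\right) \right)} = \left(- 14 \left(\left(-2\right) \left(-5\right)\right)\right)^{2} = \left(\left(-14\right) 10\right)^{2} = \left(-140\right)^{2} = 19600$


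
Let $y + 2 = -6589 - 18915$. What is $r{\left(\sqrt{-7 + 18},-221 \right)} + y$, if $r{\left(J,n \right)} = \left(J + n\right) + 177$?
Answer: $-25550 + \sqrt{11} \approx -25547.0$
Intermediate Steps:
$r{\left(J,n \right)} = 177 + J + n$
$y = -25506$ ($y = -2 - 25504 = -25506$)
$r{\left(\sqrt{-7 + 18},-221 \right)} + y = \left(177 + \sqrt{-7 + 18} - 221\right) - 25506 = \left(177 + \sqrt{11} - 221\right) - 25506 = \left(-44 + \sqrt{11}\right) - 25506 = -25550 + \sqrt{11}$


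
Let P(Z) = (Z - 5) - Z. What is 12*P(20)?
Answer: -60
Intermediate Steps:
P(Z) = -5 (P(Z) = (-5 + Z) - Z = -5)
12*P(20) = 12*(-5) = -60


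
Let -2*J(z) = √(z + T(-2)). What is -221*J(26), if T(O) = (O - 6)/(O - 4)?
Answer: 221*√246/6 ≈ 577.71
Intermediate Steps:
T(O) = (-6 + O)/(-4 + O)
J(z) = -√(4/3 + z)/2 (J(z) = -√(z + (-6 - 2)/(-4 - 2))/2 = -√(z - 8/(-6))/2 = -√(z - ⅙*(-8))/2 = -√(z + 4/3)/2 = -√(4/3 + z)/2)
-221*J(26) = -(-221)*√(12 + 9*26)/6 = -(-221)*√(12 + 234)/6 = -(-221)*√246/6 = 221*√246/6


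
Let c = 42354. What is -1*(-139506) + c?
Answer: 181860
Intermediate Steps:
-1*(-139506) + c = -1*(-139506) + 42354 = 139506 + 42354 = 181860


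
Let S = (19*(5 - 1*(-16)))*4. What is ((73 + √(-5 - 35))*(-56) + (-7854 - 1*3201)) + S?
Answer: -13547 - 112*I*√10 ≈ -13547.0 - 354.18*I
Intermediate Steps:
S = 1596 (S = (19*(5 + 16))*4 = (19*21)*4 = 399*4 = 1596)
((73 + √(-5 - 35))*(-56) + (-7854 - 1*3201)) + S = ((73 + √(-5 - 35))*(-56) + (-7854 - 1*3201)) + 1596 = ((73 + √(-40))*(-56) + (-7854 - 3201)) + 1596 = ((73 + 2*I*√10)*(-56) - 11055) + 1596 = ((-4088 - 112*I*√10) - 11055) + 1596 = (-15143 - 112*I*√10) + 1596 = -13547 - 112*I*√10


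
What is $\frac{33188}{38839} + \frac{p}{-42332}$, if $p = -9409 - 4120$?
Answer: $\frac{1930367247}{1644132548} \approx 1.1741$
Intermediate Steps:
$p = -13529$ ($p = -9409 - 4120 = -13529$)
$\frac{33188}{38839} + \frac{p}{-42332} = \frac{33188}{38839} - \frac{13529}{-42332} = 33188 \cdot \frac{1}{38839} - - \frac{13529}{42332} = \frac{33188}{38839} + \frac{13529}{42332} = \frac{1930367247}{1644132548}$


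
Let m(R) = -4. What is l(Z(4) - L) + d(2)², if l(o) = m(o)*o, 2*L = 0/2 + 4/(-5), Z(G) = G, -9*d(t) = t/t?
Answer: -7123/405 ≈ -17.588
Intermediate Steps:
d(t) = -⅑ (d(t) = -t/(9*t) = -⅑*1 = -⅑)
L = -⅖ (L = (0/2 + 4/(-5))/2 = (0*(½) + 4*(-⅕))/2 = (0 - ⅘)/2 = (½)*(-⅘) = -⅖ ≈ -0.40000)
l(o) = -4*o
l(Z(4) - L) + d(2)² = -4*(4 - 1*(-⅖)) + (-⅑)² = -4*(4 + ⅖) + 1/81 = -4*22/5 + 1/81 = -88/5 + 1/81 = -7123/405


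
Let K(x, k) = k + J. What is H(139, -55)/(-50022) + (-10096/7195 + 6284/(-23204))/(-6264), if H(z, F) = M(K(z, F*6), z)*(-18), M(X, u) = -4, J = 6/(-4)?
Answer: -851622814181/726564140620920 ≈ -0.0011721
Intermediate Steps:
J = -3/2 (J = 6*(-¼) = -3/2 ≈ -1.5000)
K(x, k) = -3/2 + k (K(x, k) = k - 3/2 = -3/2 + k)
H(z, F) = 72 (H(z, F) = -4*(-18) = 72)
H(139, -55)/(-50022) + (-10096/7195 + 6284/(-23204))/(-6264) = 72/(-50022) + (-10096/7195 + 6284/(-23204))/(-6264) = 72*(-1/50022) + (-10096*1/7195 + 6284*(-1/23204))*(-1/6264) = -4/2779 + (-10096/7195 - 1571/5801)*(-1/6264) = -4/2779 - 69870241/41738195*(-1/6264) = -4/2779 + 69870241/261448053480 = -851622814181/726564140620920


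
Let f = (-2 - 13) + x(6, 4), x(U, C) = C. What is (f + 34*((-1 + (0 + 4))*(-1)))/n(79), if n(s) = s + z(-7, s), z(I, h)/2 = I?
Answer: -113/65 ≈ -1.7385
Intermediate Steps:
f = -11 (f = (-2 - 13) + 4 = -15 + 4 = -11)
z(I, h) = 2*I
n(s) = -14 + s (n(s) = s + 2*(-7) = s - 14 = -14 + s)
(f + 34*((-1 + (0 + 4))*(-1)))/n(79) = (-11 + 34*((-1 + (0 + 4))*(-1)))/(-14 + 79) = (-11 + 34*((-1 + 4)*(-1)))/65 = (-11 + 34*(3*(-1)))*(1/65) = (-11 + 34*(-3))*(1/65) = (-11 - 102)*(1/65) = -113*1/65 = -113/65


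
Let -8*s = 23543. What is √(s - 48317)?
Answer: I*√820158/4 ≈ 226.41*I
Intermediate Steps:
s = -23543/8 (s = -⅛*23543 = -23543/8 ≈ -2942.9)
√(s - 48317) = √(-23543/8 - 48317) = √(-410079/8) = I*√820158/4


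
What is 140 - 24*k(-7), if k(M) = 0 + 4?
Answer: 44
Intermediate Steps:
k(M) = 4
140 - 24*k(-7) = 140 - 24*4 = 140 - 96 = 44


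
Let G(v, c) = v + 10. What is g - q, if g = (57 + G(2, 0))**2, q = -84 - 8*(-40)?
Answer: 4525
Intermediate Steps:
G(v, c) = 10 + v
q = 236 (q = -84 + 320 = 236)
g = 4761 (g = (57 + (10 + 2))**2 = (57 + 12)**2 = 69**2 = 4761)
g - q = 4761 - 1*236 = 4761 - 236 = 4525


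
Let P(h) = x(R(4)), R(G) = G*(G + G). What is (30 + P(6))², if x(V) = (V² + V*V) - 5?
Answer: 4297329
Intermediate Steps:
R(G) = 2*G² (R(G) = G*(2*G) = 2*G²)
x(V) = -5 + 2*V² (x(V) = (V² + V²) - 5 = 2*V² - 5 = -5 + 2*V²)
P(h) = 2043 (P(h) = -5 + 2*(2*4²)² = -5 + 2*(2*16)² = -5 + 2*32² = -5 + 2*1024 = -5 + 2048 = 2043)
(30 + P(6))² = (30 + 2043)² = 2073² = 4297329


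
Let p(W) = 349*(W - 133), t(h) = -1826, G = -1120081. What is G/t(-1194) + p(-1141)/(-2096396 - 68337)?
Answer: 2425488190449/3952802458 ≈ 613.61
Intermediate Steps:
p(W) = -46417 + 349*W (p(W) = 349*(-133 + W) = -46417 + 349*W)
G/t(-1194) + p(-1141)/(-2096396 - 68337) = -1120081/(-1826) + (-46417 + 349*(-1141))/(-2096396 - 68337) = -1120081*(-1/1826) + (-46417 - 398209)/(-2164733) = 1120081/1826 - 444626*(-1/2164733) = 1120081/1826 + 444626/2164733 = 2425488190449/3952802458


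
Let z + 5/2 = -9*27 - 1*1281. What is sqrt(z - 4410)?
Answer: I*sqrt(23746)/2 ≈ 77.049*I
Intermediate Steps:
z = -3053/2 (z = -5/2 + (-9*27 - 1*1281) = -5/2 + (-243 - 1281) = -5/2 - 1524 = -3053/2 ≈ -1526.5)
sqrt(z - 4410) = sqrt(-3053/2 - 4410) = sqrt(-11873/2) = I*sqrt(23746)/2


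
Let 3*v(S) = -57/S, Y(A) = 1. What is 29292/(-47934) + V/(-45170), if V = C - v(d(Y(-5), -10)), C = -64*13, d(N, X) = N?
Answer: -214024883/360863130 ≈ -0.59309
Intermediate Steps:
v(S) = -19/S (v(S) = (-57/S)/3 = -19/S)
C = -832
V = -813 (V = -832 - (-19)/1 = -832 - (-19) = -832 - 1*(-19) = -832 + 19 = -813)
29292/(-47934) + V/(-45170) = 29292/(-47934) - 813/(-45170) = 29292*(-1/47934) - 813*(-1/45170) = -4882/7989 + 813/45170 = -214024883/360863130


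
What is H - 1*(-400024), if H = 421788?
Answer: 821812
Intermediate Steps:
H - 1*(-400024) = 421788 - 1*(-400024) = 421788 + 400024 = 821812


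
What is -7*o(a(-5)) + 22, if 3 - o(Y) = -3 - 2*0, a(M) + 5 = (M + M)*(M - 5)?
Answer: -20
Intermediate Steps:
a(M) = -5 + 2*M*(-5 + M) (a(M) = -5 + (M + M)*(M - 5) = -5 + (2*M)*(-5 + M) = -5 + 2*M*(-5 + M))
o(Y) = 6 (o(Y) = 3 - (-3 - 2*0) = 3 - (-3 + 0) = 3 - 1*(-3) = 3 + 3 = 6)
-7*o(a(-5)) + 22 = -7*6 + 22 = -42 + 22 = -20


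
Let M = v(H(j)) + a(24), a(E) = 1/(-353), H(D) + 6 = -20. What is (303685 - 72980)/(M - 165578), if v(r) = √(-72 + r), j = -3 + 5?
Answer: -4760023070745275/3416289704642907 - 201235435415*I*√2/3416289704642907 ≈ -1.3933 - 8.3304e-5*I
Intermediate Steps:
j = 2
H(D) = -26 (H(D) = -6 - 20 = -26)
a(E) = -1/353
M = -1/353 + 7*I*√2 (M = √(-72 - 26) - 1/353 = √(-98) - 1/353 = 7*I*√2 - 1/353 = -1/353 + 7*I*√2 ≈ -0.0028329 + 9.8995*I)
(303685 - 72980)/(M - 165578) = (303685 - 72980)/((-1/353 + 7*I*√2) - 165578) = 230705/(-58449035/353 + 7*I*√2)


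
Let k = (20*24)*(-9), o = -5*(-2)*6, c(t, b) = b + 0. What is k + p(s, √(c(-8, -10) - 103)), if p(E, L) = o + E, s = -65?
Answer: -4325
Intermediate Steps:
c(t, b) = b
o = 60 (o = 10*6 = 60)
p(E, L) = 60 + E
k = -4320 (k = 480*(-9) = -4320)
k + p(s, √(c(-8, -10) - 103)) = -4320 + (60 - 65) = -4320 - 5 = -4325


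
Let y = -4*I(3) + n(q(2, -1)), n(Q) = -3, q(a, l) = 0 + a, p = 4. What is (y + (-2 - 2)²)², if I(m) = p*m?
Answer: 1225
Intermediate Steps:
q(a, l) = a
I(m) = 4*m
y = -51 (y = -16*3 - 3 = -4*12 - 3 = -48 - 3 = -51)
(y + (-2 - 2)²)² = (-51 + (-2 - 2)²)² = (-51 + (-4)²)² = (-51 + 16)² = (-35)² = 1225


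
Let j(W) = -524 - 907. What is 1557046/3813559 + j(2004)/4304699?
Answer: 6697157156225/16416223613741 ≈ 0.40796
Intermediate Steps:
j(W) = -1431
1557046/3813559 + j(2004)/4304699 = 1557046/3813559 - 1431/4304699 = 6697157156225/16416223613741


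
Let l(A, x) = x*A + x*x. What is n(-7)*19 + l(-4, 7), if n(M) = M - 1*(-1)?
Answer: -93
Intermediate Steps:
n(M) = 1 + M (n(M) = M + 1 = 1 + M)
l(A, x) = x² + A*x (l(A, x) = A*x + x² = x² + A*x)
n(-7)*19 + l(-4, 7) = (1 - 7)*19 + 7*(-4 + 7) = -6*19 + 7*3 = -114 + 21 = -93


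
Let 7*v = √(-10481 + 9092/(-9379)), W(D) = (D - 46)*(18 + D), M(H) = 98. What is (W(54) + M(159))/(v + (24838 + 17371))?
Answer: 6537136898243/409385822653621 - 2359*I*√922053157189/409385822653621 ≈ 0.015968 - 5.5332e-6*I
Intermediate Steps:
W(D) = (-46 + D)*(18 + D)
v = I*√922053157189/65653 (v = √(-10481 + 9092/(-9379))/7 = √(-10481 + 9092*(-1/9379))/7 = √(-10481 - 9092/9379)/7 = √(-98310391/9379)/7 = (I*√922053157189/9379)/7 = I*√922053157189/65653 ≈ 14.626*I)
(W(54) + M(159))/(v + (24838 + 17371)) = ((-828 + 54² - 28*54) + 98)/(I*√922053157189/65653 + (24838 + 17371)) = ((-828 + 2916 - 1512) + 98)/(I*√922053157189/65653 + 42209) = (576 + 98)/(42209 + I*√922053157189/65653) = 674/(42209 + I*√922053157189/65653)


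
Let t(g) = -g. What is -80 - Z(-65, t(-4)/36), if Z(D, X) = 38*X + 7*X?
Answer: -85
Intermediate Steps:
Z(D, X) = 45*X
-80 - Z(-65, t(-4)/36) = -80 - 45*-1*(-4)/36 = -80 - 45*4*(1/36) = -80 - 45/9 = -80 - 1*5 = -80 - 5 = -85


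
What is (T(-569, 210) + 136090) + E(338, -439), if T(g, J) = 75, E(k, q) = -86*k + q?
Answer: 106658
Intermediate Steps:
E(k, q) = q - 86*k
(T(-569, 210) + 136090) + E(338, -439) = (75 + 136090) + (-439 - 86*338) = 136165 + (-439 - 29068) = 136165 - 29507 = 106658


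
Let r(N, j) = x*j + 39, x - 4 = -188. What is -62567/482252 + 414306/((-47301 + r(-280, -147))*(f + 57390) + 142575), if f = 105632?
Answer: -68789861848841/529703046169172 ≈ -0.12986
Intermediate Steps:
x = -184 (x = 4 - 188 = -184)
r(N, j) = 39 - 184*j (r(N, j) = -184*j + 39 = 39 - 184*j)
-62567/482252 + 414306/((-47301 + r(-280, -147))*(f + 57390) + 142575) = -62567/482252 + 414306/((-47301 + (39 - 184*(-147)))*(105632 + 57390) + 142575) = -62567*1/482252 + 414306/((-47301 + (39 + 27048))*163022 + 142575) = -62567/482252 + 414306/((-47301 + 27087)*163022 + 142575) = -62567/482252 + 414306/(-20214*163022 + 142575) = -62567/482252 + 414306/(-3295326708 + 142575) = -62567/482252 + 414306/(-3295184133) = -62567/482252 + 414306*(-1/3295184133) = -62567/482252 - 138102/1098394711 = -68789861848841/529703046169172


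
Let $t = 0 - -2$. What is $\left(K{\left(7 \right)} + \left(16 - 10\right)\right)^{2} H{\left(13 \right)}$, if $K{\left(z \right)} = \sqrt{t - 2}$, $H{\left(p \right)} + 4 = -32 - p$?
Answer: $-1764$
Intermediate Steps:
$H{\left(p \right)} = -36 - p$ ($H{\left(p \right)} = -4 - \left(32 + p\right) = -36 - p$)
$t = 2$ ($t = 0 + 2 = 2$)
$K{\left(z \right)} = 0$ ($K{\left(z \right)} = \sqrt{2 - 2} = \sqrt{0} = 0$)
$\left(K{\left(7 \right)} + \left(16 - 10\right)\right)^{2} H{\left(13 \right)} = \left(0 + \left(16 - 10\right)\right)^{2} \left(-36 - 13\right) = \left(0 + 6\right)^{2} \left(-49\right) = 6^{2} \left(-49\right) = 36 \left(-49\right) = -1764$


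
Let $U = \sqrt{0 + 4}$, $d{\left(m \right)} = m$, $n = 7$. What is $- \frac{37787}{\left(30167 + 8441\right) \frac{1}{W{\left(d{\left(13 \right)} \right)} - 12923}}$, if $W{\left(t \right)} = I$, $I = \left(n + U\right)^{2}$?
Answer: $\frac{242630327}{19304} \approx 12569.0$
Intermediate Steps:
$U = 2$ ($U = \sqrt{4} = 2$)
$I = 81$ ($I = \left(7 + 2\right)^{2} = 9^{2} = 81$)
$W{\left(t \right)} = 81$
$- \frac{37787}{\left(30167 + 8441\right) \frac{1}{W{\left(d{\left(13 \right)} \right)} - 12923}} = - \frac{37787}{\left(30167 + 8441\right) \frac{1}{81 - 12923}} = - \frac{37787}{38608 \frac{1}{-12842}} = - \frac{37787}{38608 \left(- \frac{1}{12842}\right)} = - \frac{37787}{- \frac{19304}{6421}} = \left(-37787\right) \left(- \frac{6421}{19304}\right) = \frac{242630327}{19304}$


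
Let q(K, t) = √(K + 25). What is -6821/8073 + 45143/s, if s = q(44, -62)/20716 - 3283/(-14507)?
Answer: 7448757374616786563181841/37341104460529686219 - 196811984925701012*√69/4625430999694003 ≈ 1.9913e+5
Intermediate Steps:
q(K, t) = √(25 + K)
s = 3283/14507 + √69/20716 (s = √(25 + 44)/20716 - 3283/(-14507) = √69*(1/20716) - 3283*(-1/14507) = √69/20716 + 3283/14507 = 3283/14507 + √69/20716 ≈ 0.22671)
-6821/8073 + 45143/s = -6821/8073 + 45143/(3283/14507 + √69/20716)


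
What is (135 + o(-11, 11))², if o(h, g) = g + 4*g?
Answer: 36100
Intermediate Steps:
o(h, g) = 5*g
(135 + o(-11, 11))² = (135 + 5*11)² = (135 + 55)² = 190² = 36100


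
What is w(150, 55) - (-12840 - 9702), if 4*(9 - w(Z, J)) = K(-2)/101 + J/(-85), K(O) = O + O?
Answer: 154881447/6868 ≈ 22551.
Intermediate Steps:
K(O) = 2*O
w(Z, J) = 910/101 + J/340 (w(Z, J) = 9 - ((2*(-2))/101 + J/(-85))/4 = 9 - (-4*1/101 + J*(-1/85))/4 = 9 - (-4/101 - J/85)/4 = 9 + (1/101 + J/340) = 910/101 + J/340)
w(150, 55) - (-12840 - 9702) = (910/101 + (1/340)*55) - (-12840 - 9702) = (910/101 + 11/68) - 1*(-22542) = 62991/6868 + 22542 = 154881447/6868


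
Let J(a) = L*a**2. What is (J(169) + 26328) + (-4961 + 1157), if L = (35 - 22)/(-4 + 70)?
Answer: 1857877/66 ≈ 28150.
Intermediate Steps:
L = 13/66 ≈ 0.19697
J(a) = 13*a**2/66
(J(169) + 26328) + (-4961 + 1157) = ((13/66)*169**2 + 26328) + (-4961 + 1157) = ((13/66)*28561 + 26328) - 3804 = (371293/66 + 26328) - 3804 = 2108941/66 - 3804 = 1857877/66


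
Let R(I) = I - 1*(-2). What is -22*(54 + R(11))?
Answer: -1474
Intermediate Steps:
R(I) = 2 + I (R(I) = I + 2 = 2 + I)
-22*(54 + R(11)) = -22*(54 + (2 + 11)) = -22*(54 + 13) = -22*67 = -1474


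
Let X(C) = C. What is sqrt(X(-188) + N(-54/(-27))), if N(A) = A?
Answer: I*sqrt(186) ≈ 13.638*I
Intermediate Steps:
sqrt(X(-188) + N(-54/(-27))) = sqrt(-188 - 54/(-27)) = sqrt(-188 - 54*(-1/27)) = sqrt(-188 + 2) = sqrt(-186) = I*sqrt(186)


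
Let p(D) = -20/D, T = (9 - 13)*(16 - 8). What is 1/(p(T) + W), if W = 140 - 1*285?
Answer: -8/1155 ≈ -0.0069264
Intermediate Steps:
W = -145 (W = 140 - 285 = -145)
T = -32 (T = -4*8 = -32)
1/(p(T) + W) = 1/(-20/(-32) - 145) = 1/(-20*(-1/32) - 145) = 1/(5/8 - 145) = 1/(-1155/8) = -8/1155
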